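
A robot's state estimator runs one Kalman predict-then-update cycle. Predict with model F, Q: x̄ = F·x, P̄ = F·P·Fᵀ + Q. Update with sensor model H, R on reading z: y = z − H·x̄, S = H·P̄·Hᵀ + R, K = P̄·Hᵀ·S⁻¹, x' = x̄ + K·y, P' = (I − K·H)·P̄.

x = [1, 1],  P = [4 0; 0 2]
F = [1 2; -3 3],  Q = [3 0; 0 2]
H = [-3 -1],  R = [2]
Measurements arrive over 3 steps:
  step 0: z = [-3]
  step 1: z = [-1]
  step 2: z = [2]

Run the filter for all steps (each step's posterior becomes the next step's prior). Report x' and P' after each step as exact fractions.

step 0: x' = [309/193, -336/193], P' = [870/193 -2520/193; -2520/193 7672/193]
step 1: x' = [772692/627415, -339419/125483], P' = [591022/627415 -307752/125483; -307752/125483 1033484/125483]
step 2: x' = [64915963/438010885, -1098807709/438010885], P' = [395121698/438010885 -1015742184/438010885; -1015742184/438010885 3411869932/438010885]

step 0: x̄ = F·x = [3, 0]
step 0: P̄ = F·P·Fᵀ + Q = [15 0; 0 56]
step 0: y = z − H·x̄ = [6]
step 0: S = H·P̄·Hᵀ + R = [193]
step 0: K = P̄·Hᵀ·S⁻¹ = [-45/193; -56/193]
step 0: x' = x̄ + K·y = [309/193, -336/193]
step 0: P' = (I − K·H)·P̄ = [870/193 -2520/193; -2520/193 7672/193]
step 1: x̄ = F·x = [-363/193, -1935/193]
step 1: P̄ = F·P·Fᵀ + Q = [22057/193 50982/193; 50982/193 122624/193]
step 1: y = z − H·x̄ = [-3217/193]
step 1: S = H·P̄·Hᵀ + R = [627415/193]
step 1: K = P̄·Hᵀ·S⁻¹ = [-117153/627415; -55114/125483]
step 1: x' = x̄ + K·y = [772692/627415, -339419/125483]
step 1: P' = (I − K·H)·P̄ = [591022/627415 -307752/125483; -307752/125483 1033484/125483]
step 2: x̄ = F·x = [-2621498/627415, -7409361/627415]
step 2: P̄ = F·P·Fᵀ + Q = [16987907/627415 33847734/627415; 33847734/627415 80778488/627415]
step 2: y = z − H·x̄ = [-2803805/125483]
step 2: S = H·P̄·Hᵀ + R = [87602177/125483]
step 2: K = P̄·Hᵀ·S⁻¹ = [-16962291/87602177; -36464338/87602177]
step 2: x' = x̄ + K·y = [64915963/438010885, -1098807709/438010885]
step 2: P' = (I − K·H)·P̄ = [395121698/438010885 -1015742184/438010885; -1015742184/438010885 3411869932/438010885]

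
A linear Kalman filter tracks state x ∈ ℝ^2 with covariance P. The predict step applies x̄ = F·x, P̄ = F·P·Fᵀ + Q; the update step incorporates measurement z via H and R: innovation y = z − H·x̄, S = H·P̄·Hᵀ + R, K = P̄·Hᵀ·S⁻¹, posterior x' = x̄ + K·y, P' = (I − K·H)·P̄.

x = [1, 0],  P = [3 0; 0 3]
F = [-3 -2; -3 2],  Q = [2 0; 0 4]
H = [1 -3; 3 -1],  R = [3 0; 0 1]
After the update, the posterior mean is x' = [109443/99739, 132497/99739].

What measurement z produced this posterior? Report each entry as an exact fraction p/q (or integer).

x̄ = F·x = [-3, -3]
P̄ = F·P·Fᵀ + Q = [41 15; 15 43]
S = H·P̄·Hᵀ + R = [341 102; 102 323]
K = P̄·Hᵀ·S⁻¹ = [-724/5867 37236/99739; -2178/5867 12310/99739]
x' − x̄ = [408660/99739, 431714/99739] = K·y
y = (KᵀK)⁻¹·Kᵀ·(x' − x̄) = [-9, 8]
z = y + H·x̄ = [-9, 8] + [6, -6] = [-3, 2]

z = [-3, 2]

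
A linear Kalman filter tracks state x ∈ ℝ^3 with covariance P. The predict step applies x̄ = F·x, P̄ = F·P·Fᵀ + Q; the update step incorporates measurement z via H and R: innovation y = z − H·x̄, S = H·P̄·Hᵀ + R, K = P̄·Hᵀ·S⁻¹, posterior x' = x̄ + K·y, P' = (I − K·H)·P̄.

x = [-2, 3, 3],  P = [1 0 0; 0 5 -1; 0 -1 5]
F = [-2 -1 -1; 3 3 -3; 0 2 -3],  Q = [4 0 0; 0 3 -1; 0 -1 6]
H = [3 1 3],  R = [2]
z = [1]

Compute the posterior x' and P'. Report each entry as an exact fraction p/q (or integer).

x' = [-1978/1583, -1380/1583, 2951/1583]
P' = [22412/1583 -29424/1583 -12568/1583; -29424/1583 53799/1583 11737/1583; -12568/1583 11737/1583 8889/1583]

x̄ = F·x = [-2, -6, -3]
P̄ = F·P·Fᵀ + Q = [16 -6 4; -6 120 89; 4 89 83]
y = z − H·x̄ = [22]
S = H·P̄·Hᵀ + R = [1583]
K = P̄·Hᵀ·S⁻¹ = [54/1583; 369/1583; 350/1583]
x' = x̄ + K·y = [-1978/1583, -1380/1583, 2951/1583]
P' = (I − K·H)·P̄ = [22412/1583 -29424/1583 -12568/1583; -29424/1583 53799/1583 11737/1583; -12568/1583 11737/1583 8889/1583]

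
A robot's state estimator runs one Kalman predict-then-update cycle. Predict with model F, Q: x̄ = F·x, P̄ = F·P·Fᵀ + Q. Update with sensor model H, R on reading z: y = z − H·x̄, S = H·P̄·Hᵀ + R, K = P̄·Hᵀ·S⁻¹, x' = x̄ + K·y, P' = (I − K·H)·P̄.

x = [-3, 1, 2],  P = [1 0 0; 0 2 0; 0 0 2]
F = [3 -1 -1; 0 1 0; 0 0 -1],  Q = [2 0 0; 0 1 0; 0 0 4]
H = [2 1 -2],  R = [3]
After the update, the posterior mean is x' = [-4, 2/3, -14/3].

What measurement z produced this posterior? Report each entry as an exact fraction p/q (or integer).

z = [3]

x̄ = F·x = [-12, 1, -2]
P̄ = F·P·Fᵀ + Q = [15 -2 2; -2 3 0; 2 0 6]
S = H·P̄·Hᵀ + R = [66]
K = P̄·Hᵀ·S⁻¹ = [4/11; -1/66; -4/33]
x' − x̄ = [8, -1/3, -8/3] = K·y
y = (KᵀK)⁻¹·Kᵀ·(x' − x̄) = [22]
z = y + H·x̄ = [22] + [-19] = [3]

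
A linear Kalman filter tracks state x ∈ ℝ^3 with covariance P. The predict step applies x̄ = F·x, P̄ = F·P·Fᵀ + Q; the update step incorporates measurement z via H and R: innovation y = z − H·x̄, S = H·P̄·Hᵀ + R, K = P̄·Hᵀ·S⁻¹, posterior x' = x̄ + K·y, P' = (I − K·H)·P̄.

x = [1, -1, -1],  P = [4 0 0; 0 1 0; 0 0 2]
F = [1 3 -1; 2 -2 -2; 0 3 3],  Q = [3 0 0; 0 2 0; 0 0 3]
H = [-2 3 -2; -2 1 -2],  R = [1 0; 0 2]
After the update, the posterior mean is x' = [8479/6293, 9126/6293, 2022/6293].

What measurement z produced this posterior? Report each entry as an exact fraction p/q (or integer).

x̄ = F·x = [-1, 6, -6]
P̄ = F·P·Fᵀ + Q = [18 6 3; 6 30 -18; 3 -18 30]
S = H·P̄·Hᵀ + R = [631 402; 402 296]
K = P̄·Hᵀ·S⁻¹ = [1842/6293 -3267/6293; 3009/6293 -5877/12586; -438/6293 -1191/6293]
x' − x̄ = [14772/6293, -28632/6293, 39780/6293] = K·y
y = (KᵀK)⁻¹·Kᵀ·(x' − x̄) = [-31, -22]
z = y + H·x̄ = [-31, -22] + [32, 20] = [1, -2]

z = [1, -2]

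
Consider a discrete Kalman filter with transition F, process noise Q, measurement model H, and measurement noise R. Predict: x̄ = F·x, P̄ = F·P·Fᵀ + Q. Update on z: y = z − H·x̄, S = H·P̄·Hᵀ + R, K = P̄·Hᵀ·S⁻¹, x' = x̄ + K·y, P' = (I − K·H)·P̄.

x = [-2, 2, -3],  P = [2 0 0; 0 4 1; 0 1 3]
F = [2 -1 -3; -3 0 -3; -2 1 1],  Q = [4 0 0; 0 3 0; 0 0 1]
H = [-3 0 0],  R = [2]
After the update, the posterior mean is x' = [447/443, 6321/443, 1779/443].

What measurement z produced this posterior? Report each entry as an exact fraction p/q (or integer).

z = [-3]

x̄ = F·x = [3, 15, 3]
P̄ = F·P·Fᵀ + Q = [49 18 -25; 18 48 0; -25 0 18]
S = H·P̄·Hᵀ + R = [443]
K = P̄·Hᵀ·S⁻¹ = [-147/443; -54/443; 75/443]
x' − x̄ = [-882/443, -324/443, 450/443] = K·y
y = (KᵀK)⁻¹·Kᵀ·(x' − x̄) = [6]
z = y + H·x̄ = [6] + [-9] = [-3]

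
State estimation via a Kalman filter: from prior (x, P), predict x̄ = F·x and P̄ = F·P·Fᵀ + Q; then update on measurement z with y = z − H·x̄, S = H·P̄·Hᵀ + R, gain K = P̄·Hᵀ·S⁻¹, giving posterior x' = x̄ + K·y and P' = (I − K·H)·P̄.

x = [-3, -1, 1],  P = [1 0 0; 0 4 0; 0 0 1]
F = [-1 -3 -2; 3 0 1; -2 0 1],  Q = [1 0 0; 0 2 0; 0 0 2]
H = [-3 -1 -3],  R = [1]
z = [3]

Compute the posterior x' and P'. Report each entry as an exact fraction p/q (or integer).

x' = [-906/197, -1324/197, 1155/197]
P' = [1907/394 104/197 -968/197; 104/197 2202/197 -841/197; -968/197 -841/197 1251/197]

x̄ = F·x = [4, -8, 7]
P̄ = F·P·Fᵀ + Q = [42 -5 0; -5 12 -5; 0 -5 7]
y = z − H·x̄ = [28]
S = H·P̄·Hᵀ + R = [394]
K = P̄·Hᵀ·S⁻¹ = [-121/394; 9/197; -8/197]
x' = x̄ + K·y = [-906/197, -1324/197, 1155/197]
P' = (I − K·H)·P̄ = [1907/394 104/197 -968/197; 104/197 2202/197 -841/197; -968/197 -841/197 1251/197]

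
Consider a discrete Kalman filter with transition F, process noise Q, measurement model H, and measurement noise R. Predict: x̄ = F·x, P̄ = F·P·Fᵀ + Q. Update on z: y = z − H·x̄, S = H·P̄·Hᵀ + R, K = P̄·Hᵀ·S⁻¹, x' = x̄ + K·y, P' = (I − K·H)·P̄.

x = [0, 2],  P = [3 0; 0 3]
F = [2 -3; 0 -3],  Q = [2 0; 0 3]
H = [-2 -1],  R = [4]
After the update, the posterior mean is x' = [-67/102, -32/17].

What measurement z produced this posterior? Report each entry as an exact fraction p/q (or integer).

z = [3]

x̄ = F·x = [-6, -6]
P̄ = F·P·Fᵀ + Q = [41 27; 27 30]
S = H·P̄·Hᵀ + R = [306]
K = P̄·Hᵀ·S⁻¹ = [-109/306; -14/51]
x' − x̄ = [545/102, 70/17] = K·y
y = (KᵀK)⁻¹·Kᵀ·(x' − x̄) = [-15]
z = y + H·x̄ = [-15] + [18] = [3]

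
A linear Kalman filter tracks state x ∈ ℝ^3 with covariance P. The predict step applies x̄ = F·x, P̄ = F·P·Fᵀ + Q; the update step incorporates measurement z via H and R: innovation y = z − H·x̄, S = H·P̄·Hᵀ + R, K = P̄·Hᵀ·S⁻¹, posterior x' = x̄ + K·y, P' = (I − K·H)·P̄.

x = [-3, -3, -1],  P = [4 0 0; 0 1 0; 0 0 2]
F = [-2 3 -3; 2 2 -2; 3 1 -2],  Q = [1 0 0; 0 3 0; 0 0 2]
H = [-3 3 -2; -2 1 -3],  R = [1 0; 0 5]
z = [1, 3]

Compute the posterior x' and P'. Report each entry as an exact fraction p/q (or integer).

x̄ = F·x = [0, -10, -10]
P̄ = F·P·Fᵀ + Q = [44 2 -9; 2 31 34; -9 34 47]
y = z − H·x̄ = [11, -17]
S = H·P̄·Hᵀ + R = [312 130; 130 315]
K = P̄·Hᵀ·S⁻¹ = [-2635/8138 -84/1565; 3147/16276 -199/626; 4519/16276 -1243/3130]
x' = x̄ + K·y = [-107797/40690, -40185/16276, -15849/81380]
P' = (I − K·H)·P̄ = [119302/20345 33581/8138 -99461/40690; 33581/8138 56713/16276 -17247/16276; -99461/40690 -17247/16276 157733/81380]

x' = [-107797/40690, -40185/16276, -15849/81380]
P' = [119302/20345 33581/8138 -99461/40690; 33581/8138 56713/16276 -17247/16276; -99461/40690 -17247/16276 157733/81380]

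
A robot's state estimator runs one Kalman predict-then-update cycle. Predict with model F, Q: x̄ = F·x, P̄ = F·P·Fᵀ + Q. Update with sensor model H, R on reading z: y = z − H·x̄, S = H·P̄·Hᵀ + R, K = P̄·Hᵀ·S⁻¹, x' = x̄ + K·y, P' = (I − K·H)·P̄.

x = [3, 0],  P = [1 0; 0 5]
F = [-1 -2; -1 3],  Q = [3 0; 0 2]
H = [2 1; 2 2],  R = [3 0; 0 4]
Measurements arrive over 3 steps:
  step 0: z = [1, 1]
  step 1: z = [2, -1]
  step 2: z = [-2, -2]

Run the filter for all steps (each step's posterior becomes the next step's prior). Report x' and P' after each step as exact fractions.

step 0: x' = [29/384, 103/768], P' = [329/96 -821/192; -821/192 2321/384]
step 1: x' = [77831/47231, -94065/47231], P' = [133752/47231 -170556/47231; -170556/47231 1007523/188924]
step 2: x' = [-27517825/81038101, -70518594/81038101], P' = [229744644/81038101 -292653363/81038101; -292653363/81038101 431659224/81038101]

step 0: x̄ = F·x = [-3, -3]
step 0: P̄ = F·P·Fᵀ + Q = [24 -29; -29 48]
step 0: y = z − H·x̄ = [10, 13]
step 0: S = H·P̄·Hᵀ + R = [31 18; 18 60]
step 0: K = P̄·Hᵀ·S⁻¹ = [55/64 -163/384; -107/128 679/768]
step 0: x' = x̄ + K·y = [29/384, 103/768]
step 0: P' = (I − K·H)·P̄ = [329/96 -821/192; -821/192 2321/384]
step 1: x̄ = F·x = [-11/32, 251/768]
step 1: P̄ = F·P·Fᵀ + Q = [27/2 -457/16; -457/16 32825/384]
step 1: y = z − H·x̄ = [1813/768, -371/384]
step 1: S = H·P̄·Hᵀ + R = [10841/384 10289/192; 10289/192 16457/96]
step 1: K = P̄·Hᵀ·S⁻¹ = [32316/47231 -18402/47231; -118975/188924 325299/377848]
step 1: x' = x̄ + K·y = [77831/47231, -94065/47231]
step 1: P' = (I − K·H)·P̄ = [133752/47231 -170556/47231; -170556/47231 1007523/188924]
step 2: x̄ = F·x = [110299/47231, -360026/47231]
step 2: P̄ = F·P·Fᵀ + Q = [600744/47231 -2413953/94462; -2413953/94462 14073907/188924]
step 2: y = z − H·x̄ = [44966/47231, 404992/47231]
step 2: S = H·P̄·Hᵀ + R = [4940959/188924 4396141/94462; 4396141/94462 7009995/47231]
step 2: K = P̄·Hᵀ·S⁻¹ = [55611975/81038101 -62908719/162076202; -51215834/81038101 139005861/162076202]
step 2: x' = x̄ + K·y = [-27517825/81038101, -70518594/81038101]
step 2: P' = (I − K·H)·P̄ = [229744644/81038101 -292653363/81038101; -292653363/81038101 431659224/81038101]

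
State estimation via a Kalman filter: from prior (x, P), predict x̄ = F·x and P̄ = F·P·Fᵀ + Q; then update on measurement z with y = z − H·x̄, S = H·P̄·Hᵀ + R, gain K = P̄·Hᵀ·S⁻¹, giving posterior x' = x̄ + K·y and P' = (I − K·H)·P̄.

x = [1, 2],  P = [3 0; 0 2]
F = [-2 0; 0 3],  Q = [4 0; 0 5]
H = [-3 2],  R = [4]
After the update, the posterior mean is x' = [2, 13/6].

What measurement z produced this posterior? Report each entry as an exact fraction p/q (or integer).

x̄ = F·x = [-2, 6]
P̄ = F·P·Fᵀ + Q = [16 0; 0 23]
S = H·P̄·Hᵀ + R = [240]
K = P̄·Hᵀ·S⁻¹ = [-1/5; 23/120]
x' − x̄ = [4, -23/6] = K·y
y = (KᵀK)⁻¹·Kᵀ·(x' − x̄) = [-20]
z = y + H·x̄ = [-20] + [18] = [-2]

z = [-2]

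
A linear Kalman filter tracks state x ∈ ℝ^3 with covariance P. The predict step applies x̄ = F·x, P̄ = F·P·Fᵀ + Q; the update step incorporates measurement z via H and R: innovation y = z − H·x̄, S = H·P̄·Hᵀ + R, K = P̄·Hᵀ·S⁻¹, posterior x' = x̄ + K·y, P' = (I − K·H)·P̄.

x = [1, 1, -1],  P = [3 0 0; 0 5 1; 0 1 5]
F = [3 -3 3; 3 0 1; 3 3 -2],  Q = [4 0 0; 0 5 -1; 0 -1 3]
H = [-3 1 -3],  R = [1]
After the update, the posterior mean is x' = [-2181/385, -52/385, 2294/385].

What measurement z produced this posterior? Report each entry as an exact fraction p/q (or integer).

z = [-1]

x̄ = F·x = [-3, 2, 8]
P̄ = F·P·Fᵀ + Q = [103 39 -33; 39 37 19; -33 19 83]
S = H·P̄·Hᵀ + R = [770]
K = P̄·Hᵀ·S⁻¹ = [-171/770; -137/770; -131/770]
x' − x̄ = [-1026/385, -822/385, -786/385] = K·y
y = (KᵀK)⁻¹·Kᵀ·(x' − x̄) = [12]
z = y + H·x̄ = [12] + [-13] = [-1]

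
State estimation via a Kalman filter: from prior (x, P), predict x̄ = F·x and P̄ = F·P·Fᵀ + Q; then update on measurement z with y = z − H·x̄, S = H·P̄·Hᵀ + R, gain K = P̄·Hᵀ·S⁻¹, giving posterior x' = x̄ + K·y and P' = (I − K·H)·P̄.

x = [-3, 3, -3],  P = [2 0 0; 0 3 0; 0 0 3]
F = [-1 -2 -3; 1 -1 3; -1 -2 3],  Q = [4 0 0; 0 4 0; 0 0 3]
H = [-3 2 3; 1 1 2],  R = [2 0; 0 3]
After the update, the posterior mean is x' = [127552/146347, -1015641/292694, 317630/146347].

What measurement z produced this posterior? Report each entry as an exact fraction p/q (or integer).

x̄ = F·x = [6, -15, -12]
P̄ = F·P·Fᵀ + Q = [45 -23 -13; -23 36 31; -13 31 44]
S = H·P̄·Hᵀ + R = [1829 480; 480 286]
K = P̄·Hᵀ·S⁻¹ = [-30500/146347 49142/146347; 15462/146347 24855/292694; 7879/146347 41017/146347]
x' − x̄ = [-750530/146347, 3374769/292694, 2073794/146347] = K·y
y = (KᵀK)⁻¹·Kᵀ·(x' − x̄) = [81, 35]
z = y + H·x̄ = [81, 35] + [-84, -33] = [-3, 2]

z = [-3, 2]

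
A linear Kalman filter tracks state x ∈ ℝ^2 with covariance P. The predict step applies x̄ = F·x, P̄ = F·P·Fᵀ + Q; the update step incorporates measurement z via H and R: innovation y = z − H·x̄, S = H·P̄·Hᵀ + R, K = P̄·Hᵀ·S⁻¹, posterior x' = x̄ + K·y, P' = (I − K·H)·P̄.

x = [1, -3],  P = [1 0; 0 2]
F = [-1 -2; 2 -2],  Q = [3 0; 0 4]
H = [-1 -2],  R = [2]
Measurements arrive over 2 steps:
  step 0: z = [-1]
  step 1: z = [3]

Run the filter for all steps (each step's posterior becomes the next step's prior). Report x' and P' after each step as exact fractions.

step 0: x' = [5/17, 28/51], P' = [108/17 -50/17; -50/17 94/51]
step 1: x' = [-5987/4257, -3382/4257], P' = [20494/4257 -10144/4257; -10144/4257 7132/4257]

step 0: x̄ = F·x = [5, 8]
step 0: P̄ = F·P·Fᵀ + Q = [12 6; 6 16]
step 0: y = z − H·x̄ = [20]
step 0: S = H·P̄·Hᵀ + R = [102]
step 0: K = P̄·Hᵀ·S⁻¹ = [-4/17; -19/51]
step 0: x' = x̄ + K·y = [5/17, 28/51]
step 0: P' = (I − K·H)·P̄ = [108/17 -50/17; -50/17 94/51]
step 1: x̄ = F·x = [-71/51, -26/51]
step 1: P̄ = F·P·Fᵀ + Q = [253/51 28/51; 28/51 3076/51]
step 1: y = z − H·x̄ = [10/17]
step 1: S = H·P̄·Hᵀ + R = [4257/17]
step 1: K = P̄·Hᵀ·S⁻¹ = [-103/4257; -2060/4257]
step 1: x' = x̄ + K·y = [-5987/4257, -3382/4257]
step 1: P' = (I − K·H)·P̄ = [20494/4257 -10144/4257; -10144/4257 7132/4257]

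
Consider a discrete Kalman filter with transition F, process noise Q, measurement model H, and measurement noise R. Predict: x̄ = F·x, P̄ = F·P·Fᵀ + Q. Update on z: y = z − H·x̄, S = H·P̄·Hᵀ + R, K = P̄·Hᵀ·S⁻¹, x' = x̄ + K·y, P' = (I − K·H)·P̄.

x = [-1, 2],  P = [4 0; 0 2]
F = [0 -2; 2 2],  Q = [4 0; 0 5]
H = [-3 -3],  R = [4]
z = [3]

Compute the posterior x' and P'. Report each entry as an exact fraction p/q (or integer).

x' = [-880/229, 647/229]
P' = [2604/229 -2588/229; -2588/229 2672/229]

x̄ = F·x = [-4, 2]
P̄ = F·P·Fᵀ + Q = [12 -8; -8 29]
y = z − H·x̄ = [-3]
S = H·P̄·Hᵀ + R = [229]
K = P̄·Hᵀ·S⁻¹ = [-12/229; -63/229]
x' = x̄ + K·y = [-880/229, 647/229]
P' = (I − K·H)·P̄ = [2604/229 -2588/229; -2588/229 2672/229]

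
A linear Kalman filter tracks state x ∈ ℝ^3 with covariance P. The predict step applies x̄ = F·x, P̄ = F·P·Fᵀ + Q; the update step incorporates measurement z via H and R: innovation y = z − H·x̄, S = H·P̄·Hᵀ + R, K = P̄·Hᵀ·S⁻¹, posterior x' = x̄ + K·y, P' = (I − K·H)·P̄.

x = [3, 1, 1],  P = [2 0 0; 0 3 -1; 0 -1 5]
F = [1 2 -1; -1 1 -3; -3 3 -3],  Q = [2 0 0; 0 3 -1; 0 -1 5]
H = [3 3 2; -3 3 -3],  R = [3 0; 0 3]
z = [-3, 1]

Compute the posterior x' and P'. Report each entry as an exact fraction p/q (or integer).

x̄ = F·x = [4, -5, -9]
P̄ = F·P·Fᵀ + Q = [25 26 36; 26 59 71; 36 71 113]
y = z − H·x̄ = [18, 1]
S = H·P̄·Hᵀ + R = [2963 -1125; -1125 678]
K = P̄·Hᵀ·S⁻¹ = [11475/247763 -19330/247763; 46972/247763 36281/247763; 35872/247763 -25989/247763]
x' = x̄ + K·y = [1178272/247763, -357038/247763, -1610160/247763]
P' = (I − K·H)·P̄ = [1582550/247763 -317357/247763 -1880577/247763; -317357/247763 106167/247763 387243/247763; -1880577/247763 387243/247763 2293809/247763]

x' = [1178272/247763, -357038/247763, -1610160/247763]
P' = [1582550/247763 -317357/247763 -1880577/247763; -317357/247763 106167/247763 387243/247763; -1880577/247763 387243/247763 2293809/247763]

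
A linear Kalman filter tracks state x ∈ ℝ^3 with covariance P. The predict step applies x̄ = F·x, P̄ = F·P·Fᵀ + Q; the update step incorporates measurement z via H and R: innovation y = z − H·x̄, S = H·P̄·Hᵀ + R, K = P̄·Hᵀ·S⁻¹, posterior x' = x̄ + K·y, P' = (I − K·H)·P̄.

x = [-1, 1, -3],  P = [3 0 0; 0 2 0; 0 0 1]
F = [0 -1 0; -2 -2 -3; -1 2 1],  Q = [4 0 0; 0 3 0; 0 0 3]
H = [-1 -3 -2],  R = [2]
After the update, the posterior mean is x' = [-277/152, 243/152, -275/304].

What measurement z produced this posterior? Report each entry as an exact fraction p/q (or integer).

z = [-1]

x̄ = F·x = [-1, 9, 0]
P̄ = F·P·Fᵀ + Q = [6 4 -4; 4 32 -5; -4 -5 15]
S = H·P̄·Hᵀ + R = [304]
K = P̄·Hᵀ·S⁻¹ = [-5/152; -45/152; -11/304]
x' − x̄ = [-125/152, -1125/152, -275/304] = K·y
y = (KᵀK)⁻¹·Kᵀ·(x' − x̄) = [25]
z = y + H·x̄ = [25] + [-26] = [-1]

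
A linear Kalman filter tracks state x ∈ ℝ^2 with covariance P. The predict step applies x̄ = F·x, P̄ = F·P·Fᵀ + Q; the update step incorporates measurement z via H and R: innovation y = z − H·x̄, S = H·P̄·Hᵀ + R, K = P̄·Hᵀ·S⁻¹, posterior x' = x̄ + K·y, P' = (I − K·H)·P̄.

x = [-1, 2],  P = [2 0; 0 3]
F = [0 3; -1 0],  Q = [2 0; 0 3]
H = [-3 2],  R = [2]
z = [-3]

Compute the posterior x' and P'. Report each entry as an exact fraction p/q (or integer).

x̄ = F·x = [6, 1]
P̄ = F·P·Fᵀ + Q = [29 0; 0 5]
y = z − H·x̄ = [13]
S = H·P̄·Hᵀ + R = [283]
K = P̄·Hᵀ·S⁻¹ = [-87/283; 10/283]
x' = x̄ + K·y = [567/283, 413/283]
P' = (I − K·H)·P̄ = [638/283 870/283; 870/283 1315/283]

x' = [567/283, 413/283]
P' = [638/283 870/283; 870/283 1315/283]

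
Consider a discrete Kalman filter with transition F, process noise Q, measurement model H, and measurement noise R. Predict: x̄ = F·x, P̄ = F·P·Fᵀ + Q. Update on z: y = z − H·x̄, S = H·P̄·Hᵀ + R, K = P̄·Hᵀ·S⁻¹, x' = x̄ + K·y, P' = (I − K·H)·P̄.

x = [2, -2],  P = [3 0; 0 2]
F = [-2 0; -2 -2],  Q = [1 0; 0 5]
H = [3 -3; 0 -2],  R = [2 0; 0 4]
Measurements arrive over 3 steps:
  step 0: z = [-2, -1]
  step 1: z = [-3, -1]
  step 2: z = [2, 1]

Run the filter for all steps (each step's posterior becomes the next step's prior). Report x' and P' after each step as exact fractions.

step 0: x̄ = F·x = [-4, 0]
step 0: P̄ = F·P·Fᵀ + Q = [13 12; 12 25]
step 0: y = z − H·x̄ = [10, -1]
step 0: S = H·P̄·Hᵀ + R = [128 78; 78 104]
step 0: K = P̄·Hᵀ·S⁻¹ = [42/139 -1653/3614; -3/139 -1679/3614]
step 0: x' = x̄ + K·y = [-1883/3614, 899/3614]
step 0: P' = (I − K·H)·P̄ = [2017/1807 1653/1807; 1653/1807 1679/1807]
step 1: x̄ = F·x = [1883/1807, 984/1807]
step 1: P̄ = F·P·Fᵀ + Q = [9875/1807 14680/1807; 14680/1807 37043/1807]
step 1: y = z − H·x̄ = [-8118/1807, 161/1807]
step 1: S = H·P̄·Hᵀ + R = [161636/1807 134178/1807; 134178/1807 155400/1807]
step 1: K = P̄·Hᵀ·S⁻¹ = [78370/328099 -777935/1968594; -22363/328099 -822661/1968594]
step 1: x' = x̄ + K·y = [-130399/1968594, 1601497/1968594]
step 1: P' = (I − K·H)·P̄ = [934675/984297 777935/984297; 777935/984297 822661/984297]
step 2: x̄ = F·x = [130399/984297, -490366/328099]
step 2: P̄ = F·P·Fᵀ + Q = [4722997/984297 2283480/328099; 2283480/328099 6058103/328099]
step 2: y = z − H·x̄ = [-945299/328099, -652633/328099]
step 2: S = H·P̄·Hᵀ + R = [28245476/328099 22647738/328099; 22647738/328099 25544808/328099]
step 2: K = P̄·Hᵀ·S⁻¹ = [4155774/17661101 -41051729/105966606; -3774623/52983303 -130704433/317899818]
step 2: x' = x̄ + K·y = [7951867/35322202, -149882663/317899818]
step 2: P' = (I − K·H)·P̄ = [49363277/52983303 41051729/52983303; 41051729/52983303 130704433/158949909]

step 0: x' = [-1883/3614, 899/3614], P' = [2017/1807 1653/1807; 1653/1807 1679/1807]
step 1: x' = [-130399/1968594, 1601497/1968594], P' = [934675/984297 777935/984297; 777935/984297 822661/984297]
step 2: x' = [7951867/35322202, -149882663/317899818], P' = [49363277/52983303 41051729/52983303; 41051729/52983303 130704433/158949909]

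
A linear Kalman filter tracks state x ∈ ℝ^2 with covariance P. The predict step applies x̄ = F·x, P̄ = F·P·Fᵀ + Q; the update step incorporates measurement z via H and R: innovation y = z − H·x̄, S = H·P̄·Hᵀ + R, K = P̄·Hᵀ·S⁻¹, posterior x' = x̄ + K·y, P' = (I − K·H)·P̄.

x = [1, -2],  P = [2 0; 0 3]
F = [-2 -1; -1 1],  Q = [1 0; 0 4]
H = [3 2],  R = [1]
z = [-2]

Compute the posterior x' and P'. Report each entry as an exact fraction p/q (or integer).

x̄ = F·x = [0, -3]
P̄ = F·P·Fᵀ + Q = [12 1; 1 9]
y = z − H·x̄ = [4]
S = H·P̄·Hᵀ + R = [157]
K = P̄·Hᵀ·S⁻¹ = [38/157; 21/157]
x' = x̄ + K·y = [152/157, -387/157]
P' = (I − K·H)·P̄ = [440/157 -641/157; -641/157 972/157]

x' = [152/157, -387/157]
P' = [440/157 -641/157; -641/157 972/157]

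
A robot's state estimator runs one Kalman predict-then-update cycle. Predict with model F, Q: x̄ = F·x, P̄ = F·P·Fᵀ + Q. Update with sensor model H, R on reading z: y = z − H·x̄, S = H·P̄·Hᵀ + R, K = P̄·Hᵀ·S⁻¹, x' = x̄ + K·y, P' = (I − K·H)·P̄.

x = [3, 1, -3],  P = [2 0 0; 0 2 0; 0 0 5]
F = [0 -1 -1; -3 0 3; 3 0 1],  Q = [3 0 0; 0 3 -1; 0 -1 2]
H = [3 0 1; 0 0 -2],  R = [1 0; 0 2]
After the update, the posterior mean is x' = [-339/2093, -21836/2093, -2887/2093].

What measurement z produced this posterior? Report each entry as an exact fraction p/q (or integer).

z = [-2, 3]

x̄ = F·x = [2, -18, 6]
P̄ = F·P·Fᵀ + Q = [10 -15 -5; -15 66 -4; -5 -4 25]
S = H·P̄·Hᵀ + R = [86 -20; -20 102]
K = P̄·Hᵀ·S⁻¹ = [1375/4186 340/2093; -2419/4186 -73/2093; 5/2093 -1025/2093]
x' − x̄ = [-4525/2093, 15838/2093, -15445/2093] = K·y
y = (KᵀK)⁻¹·Kᵀ·(x' − x̄) = [-14, 15]
z = y + H·x̄ = [-14, 15] + [12, -12] = [-2, 3]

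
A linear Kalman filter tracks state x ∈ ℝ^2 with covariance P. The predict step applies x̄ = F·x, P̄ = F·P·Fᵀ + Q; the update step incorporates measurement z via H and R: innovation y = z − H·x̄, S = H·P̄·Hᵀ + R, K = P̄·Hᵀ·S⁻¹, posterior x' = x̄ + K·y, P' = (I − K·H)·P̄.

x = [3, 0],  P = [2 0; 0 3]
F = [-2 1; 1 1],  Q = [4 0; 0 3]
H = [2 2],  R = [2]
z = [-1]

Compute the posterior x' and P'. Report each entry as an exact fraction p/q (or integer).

x̄ = F·x = [-6, 3]
P̄ = F·P·Fᵀ + Q = [15 -1; -1 8]
y = z − H·x̄ = [5]
S = H·P̄·Hᵀ + R = [86]
K = P̄·Hᵀ·S⁻¹ = [14/43; 7/43]
x' = x̄ + K·y = [-188/43, 164/43]
P' = (I − K·H)·P̄ = [253/43 -239/43; -239/43 246/43]

x' = [-188/43, 164/43]
P' = [253/43 -239/43; -239/43 246/43]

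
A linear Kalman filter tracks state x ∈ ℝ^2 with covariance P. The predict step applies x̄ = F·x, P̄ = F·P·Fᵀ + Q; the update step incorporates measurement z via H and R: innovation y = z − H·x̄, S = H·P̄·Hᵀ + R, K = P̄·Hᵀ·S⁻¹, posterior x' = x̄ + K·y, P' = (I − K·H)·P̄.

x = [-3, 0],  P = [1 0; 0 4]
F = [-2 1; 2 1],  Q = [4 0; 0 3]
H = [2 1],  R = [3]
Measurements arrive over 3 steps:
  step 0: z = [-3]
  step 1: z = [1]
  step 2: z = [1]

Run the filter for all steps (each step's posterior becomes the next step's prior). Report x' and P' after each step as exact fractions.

step 0: x̄ = F·x = [6, -6]
step 0: P̄ = F·P·Fᵀ + Q = [12 0; 0 11]
step 0: y = z − H·x̄ = [-9]
step 0: S = H·P̄·Hᵀ + R = [62]
step 0: K = P̄·Hᵀ·S⁻¹ = [12/31; 11/62]
step 0: x' = x̄ + K·y = [78/31, -471/62]
step 0: P' = (I − K·H)·P̄ = [84/31 -132/31; -132/31 561/62]
step 1: x̄ = F·x = [-783/62, -159/62]
step 1: P̄ = F·P·Fᵀ + Q = [2537/62 -111/62; -111/62 363/62]
step 1: y = z − H·x̄ = [1787/62]
step 1: S = H·P̄·Hᵀ + R = [10253/62]
step 1: K = P̄·Hᵀ·S⁻¹ = [4963/10253; 141/10253]
step 1: x' = x̄ + K·y = [13561/10253, -22230/10253]
step 1: P' = (I − K·H)·P̄ = [22266/10253 -29643/10253; -29643/10253 59709/10253]
step 2: x̄ = F·x = [-49352/10253, 4892/10253]
step 2: P̄ = F·P·Fᵀ + Q = [308357/10253 -29355/10253; -29355/10253 60960/10253]
step 2: y = z − H·x̄ = [104065/10253]
step 2: S = H·P̄·Hᵀ + R = [1207727/10253]
step 2: K = P̄·Hᵀ·S⁻¹ = [587359/1207727; 2250/1207727]
step 2: x' = x̄ + K·y = [148227/1207727, 599078/1207727]
step 2: P' = (I − K·H)·P̄ = [2674386/1207727 -3586695/1207727; -3586695/1207727 7180140/1207727]

step 0: x' = [78/31, -471/62], P' = [84/31 -132/31; -132/31 561/62]
step 1: x' = [13561/10253, -22230/10253], P' = [22266/10253 -29643/10253; -29643/10253 59709/10253]
step 2: x' = [148227/1207727, 599078/1207727], P' = [2674386/1207727 -3586695/1207727; -3586695/1207727 7180140/1207727]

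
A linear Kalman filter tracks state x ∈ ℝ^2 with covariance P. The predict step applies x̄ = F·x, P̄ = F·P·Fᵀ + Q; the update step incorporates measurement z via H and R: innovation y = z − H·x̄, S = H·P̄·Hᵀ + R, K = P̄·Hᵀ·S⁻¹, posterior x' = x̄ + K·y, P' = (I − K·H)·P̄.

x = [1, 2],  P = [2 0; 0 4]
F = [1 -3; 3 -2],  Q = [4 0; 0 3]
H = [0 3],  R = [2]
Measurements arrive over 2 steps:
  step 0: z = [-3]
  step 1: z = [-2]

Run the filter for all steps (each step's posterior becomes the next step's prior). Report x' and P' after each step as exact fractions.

step 0: x̄ = F·x = [-5, -1]
step 0: P̄ = F·P·Fᵀ + Q = [42 30; 30 37]
step 0: y = z − H·x̄ = [0]
step 0: S = H·P̄·Hᵀ + R = [335]
step 0: K = P̄·Hᵀ·S⁻¹ = [18/67; 111/335]
step 0: x' = x̄ + K·y = [-5, -1]
step 0: P' = (I − K·H)·P̄ = [1194/67 12/67; 12/67 74/335]
step 1: x̄ = F·x = [-2, -13]
step 1: P̄ = F·P·Fᵀ + Q = [7616/335 17694/335; 17694/335 54311/335]
step 1: y = z − H·x̄ = [37]
step 1: S = H·P̄·Hᵀ + R = [489469/335]
step 1: K = P̄·Hᵀ·S⁻¹ = [53082/489469; 162933/489469]
step 1: x' = x̄ + K·y = [985096/489469, -334576/489469]
step 1: P' = (I − K·H)·P̄ = [2716708/489469 35388/489469; 35388/489469 108622/489469]

step 0: x' = [-5, -1], P' = [1194/67 12/67; 12/67 74/335]
step 1: x' = [985096/489469, -334576/489469], P' = [2716708/489469 35388/489469; 35388/489469 108622/489469]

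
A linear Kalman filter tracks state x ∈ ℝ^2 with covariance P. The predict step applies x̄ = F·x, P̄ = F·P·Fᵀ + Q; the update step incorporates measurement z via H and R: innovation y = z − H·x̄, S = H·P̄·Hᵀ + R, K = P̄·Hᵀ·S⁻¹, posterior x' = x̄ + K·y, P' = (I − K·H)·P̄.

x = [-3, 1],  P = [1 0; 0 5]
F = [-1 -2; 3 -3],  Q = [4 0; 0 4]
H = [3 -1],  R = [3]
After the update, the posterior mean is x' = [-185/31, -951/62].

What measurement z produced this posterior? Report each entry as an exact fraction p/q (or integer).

z = [-3]

x̄ = F·x = [1, -12]
P̄ = F·P·Fᵀ + Q = [25 27; 27 58]
S = H·P̄·Hᵀ + R = [124]
K = P̄·Hᵀ·S⁻¹ = [12/31; 23/124]
x' − x̄ = [-216/31, -207/62] = K·y
y = (KᵀK)⁻¹·Kᵀ·(x' − x̄) = [-18]
z = y + H·x̄ = [-18] + [15] = [-3]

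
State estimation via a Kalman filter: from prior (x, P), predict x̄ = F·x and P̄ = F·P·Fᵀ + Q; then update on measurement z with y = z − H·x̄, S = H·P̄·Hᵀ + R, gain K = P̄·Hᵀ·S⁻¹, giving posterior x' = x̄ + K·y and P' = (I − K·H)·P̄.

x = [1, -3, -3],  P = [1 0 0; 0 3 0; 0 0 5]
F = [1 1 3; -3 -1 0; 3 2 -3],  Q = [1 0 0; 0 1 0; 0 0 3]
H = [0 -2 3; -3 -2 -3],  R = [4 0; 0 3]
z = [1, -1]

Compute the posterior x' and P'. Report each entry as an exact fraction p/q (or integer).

x̄ = F·x = [-11, 0, 6]
P̄ = F·P·Fᵀ + Q = [50 -6 -36; -6 13 -15; -36 -15 69]
y = z − H·x̄ = [-17, -16]
S = H·P̄·Hᵀ + R = [857 -281; -281 226]
K = P̄·Hᵀ·S⁻¹ = [-30126/114721 -52686/114721; -5649/114721 11758/114721; 34173/114721 7464/114721]
x' = x̄ + K·y = [93187/114721, -92095/114721, -12039/114721]
P' = (I − K·H)·P̄ = [1263374/114721 -877890/114721 -625428/114721; -877890/114721 655248/114721 429300/114721; -625428/114721 429300/114721 331764/114721]

x' = [93187/114721, -92095/114721, -12039/114721]
P' = [1263374/114721 -877890/114721 -625428/114721; -877890/114721 655248/114721 429300/114721; -625428/114721 429300/114721 331764/114721]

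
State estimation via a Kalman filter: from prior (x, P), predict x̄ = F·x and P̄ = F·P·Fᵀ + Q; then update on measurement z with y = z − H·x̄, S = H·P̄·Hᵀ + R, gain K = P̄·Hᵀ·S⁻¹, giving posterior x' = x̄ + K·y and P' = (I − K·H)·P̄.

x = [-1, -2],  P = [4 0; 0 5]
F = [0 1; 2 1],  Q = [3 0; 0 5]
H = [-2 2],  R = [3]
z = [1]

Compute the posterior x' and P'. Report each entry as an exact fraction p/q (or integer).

x̄ = F·x = [-2, -4]
P̄ = F·P·Fᵀ + Q = [8 5; 5 26]
y = z − H·x̄ = [5]
S = H·P̄·Hᵀ + R = [99]
K = P̄·Hᵀ·S⁻¹ = [-2/33; 14/33]
x' = x̄ + K·y = [-76/33, -62/33]
P' = (I − K·H)·P̄ = [84/11 83/11; 83/11 90/11]

x' = [-76/33, -62/33]
P' = [84/11 83/11; 83/11 90/11]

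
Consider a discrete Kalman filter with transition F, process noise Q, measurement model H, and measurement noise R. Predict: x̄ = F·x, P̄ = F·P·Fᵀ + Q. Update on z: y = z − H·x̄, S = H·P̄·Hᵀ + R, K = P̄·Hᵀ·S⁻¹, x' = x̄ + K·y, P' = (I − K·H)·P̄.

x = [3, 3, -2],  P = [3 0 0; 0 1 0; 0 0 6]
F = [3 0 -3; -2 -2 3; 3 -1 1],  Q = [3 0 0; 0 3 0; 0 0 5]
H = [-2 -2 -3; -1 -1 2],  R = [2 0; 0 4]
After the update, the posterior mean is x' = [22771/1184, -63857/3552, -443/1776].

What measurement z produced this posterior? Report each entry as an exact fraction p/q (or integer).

x̄ = F·x = [15, -18, 4]
P̄ = F·P·Fᵀ + Q = [84 -72 9; -72 73 2; 9 2 39]
S = H·P̄·Hᵀ + R = [537 -219; -219 129]
K = P̄·Hᵀ·S⁻¹ = [-585/2368 -883/2368; -125/7104 -47/7104; -181/1184 923/3552]
x' − x̄ = [5011/1184, 79/3552, -7547/1776] = K·y
y = (KᵀK)⁻¹·Kᵀ·(x' − x̄) = [4, -14]
z = y + H·x̄ = [4, -14] + [-6, 11] = [-2, -3]

z = [-2, -3]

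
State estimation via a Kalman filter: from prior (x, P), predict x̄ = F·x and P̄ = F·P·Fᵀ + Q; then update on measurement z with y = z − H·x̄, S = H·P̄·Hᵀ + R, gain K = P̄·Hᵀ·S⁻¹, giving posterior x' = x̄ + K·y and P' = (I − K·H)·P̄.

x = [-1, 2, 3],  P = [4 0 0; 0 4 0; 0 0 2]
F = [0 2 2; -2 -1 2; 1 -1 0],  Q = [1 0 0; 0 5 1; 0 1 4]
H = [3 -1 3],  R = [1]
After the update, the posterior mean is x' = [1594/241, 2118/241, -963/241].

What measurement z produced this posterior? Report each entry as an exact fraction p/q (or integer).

x̄ = F·x = [10, 6, -3]
P̄ = F·P·Fᵀ + Q = [25 0 -8; 0 33 -3; -8 -3 12]
S = H·P̄·Hᵀ + R = [241]
K = P̄·Hᵀ·S⁻¹ = [51/241; -42/241; 15/241]
x' − x̄ = [-816/241, 672/241, -240/241] = K·y
y = (KᵀK)⁻¹·Kᵀ·(x' − x̄) = [-16]
z = y + H·x̄ = [-16] + [15] = [-1]

z = [-1]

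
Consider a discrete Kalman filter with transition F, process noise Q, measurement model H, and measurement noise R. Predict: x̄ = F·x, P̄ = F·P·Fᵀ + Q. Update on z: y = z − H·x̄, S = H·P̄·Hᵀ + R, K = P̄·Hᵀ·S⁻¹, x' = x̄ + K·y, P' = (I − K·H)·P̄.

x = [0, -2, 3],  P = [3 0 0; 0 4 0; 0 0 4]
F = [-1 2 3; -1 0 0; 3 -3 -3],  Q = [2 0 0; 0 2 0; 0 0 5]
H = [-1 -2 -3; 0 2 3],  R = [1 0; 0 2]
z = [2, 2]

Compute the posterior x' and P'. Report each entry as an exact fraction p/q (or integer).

x' = [-25247/9791, 3588/9791, 1302/9791]
P' = [23919/9791 -1881/9791 -4170/9791; -1881/9791 44671/9791 -29454/9791; -4170/9791 -29454/9791 21370/9791]

x̄ = F·x = [5, 0, -3]
P̄ = F·P·Fᵀ + Q = [57 3 -69; 3 5 -9; -69 -9 104]
y = z − H·x̄ = [-2, 11]
S = H·P̄·Hᵀ + R = [504 -647; -647 850]
K = P̄·Hᵀ·S⁻¹ = [-7647/9791 -8136/9791; 901/9791 490/9791; -1032/9791 2601/9791]
x' = x̄ + K·y = [-25247/9791, 3588/9791, 1302/9791]
P' = (I − K·H)·P̄ = [23919/9791 -1881/9791 -4170/9791; -1881/9791 44671/9791 -29454/9791; -4170/9791 -29454/9791 21370/9791]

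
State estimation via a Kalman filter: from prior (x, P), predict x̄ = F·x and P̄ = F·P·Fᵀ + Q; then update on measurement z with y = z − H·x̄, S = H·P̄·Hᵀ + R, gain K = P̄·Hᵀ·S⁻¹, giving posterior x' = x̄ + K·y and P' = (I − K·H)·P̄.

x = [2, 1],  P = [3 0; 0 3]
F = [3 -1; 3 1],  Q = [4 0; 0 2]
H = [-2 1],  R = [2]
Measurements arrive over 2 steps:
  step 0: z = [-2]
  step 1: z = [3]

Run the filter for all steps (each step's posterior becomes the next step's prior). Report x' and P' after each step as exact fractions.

step 0: x' = [163/37, 251/37], P' = [290/37 536/37; 536/37 1056/37]
step 1: x' = [9571/1603, 24104/1603], P' = [24176/1603 48710/1603; 48710/1603 101268/1603]

step 0: x̄ = F·x = [5, 7]
step 0: P̄ = F·P·Fᵀ + Q = [34 24; 24 32]
step 0: y = z − H·x̄ = [1]
step 0: S = H·P̄·Hᵀ + R = [74]
step 0: K = P̄·Hᵀ·S⁻¹ = [-22/37; -8/37]
step 0: x' = x̄ + K·y = [163/37, 251/37]
step 0: P' = (I − K·H)·P̄ = [290/37 536/37; 536/37 1056/37]
step 1: x̄ = F·x = [238/37, 20]
step 1: P̄ = F·P·Fᵀ + Q = [598/37 42; 42 188]
step 1: y = z − H·x̄ = [-153/37]
step 1: S = H·P̄·Hᵀ + R = [3206/37]
step 1: K = P̄·Hᵀ·S⁻¹ = [179/1603; 1924/1603]
step 1: x' = x̄ + K·y = [9571/1603, 24104/1603]
step 1: P' = (I − K·H)·P̄ = [24176/1603 48710/1603; 48710/1603 101268/1603]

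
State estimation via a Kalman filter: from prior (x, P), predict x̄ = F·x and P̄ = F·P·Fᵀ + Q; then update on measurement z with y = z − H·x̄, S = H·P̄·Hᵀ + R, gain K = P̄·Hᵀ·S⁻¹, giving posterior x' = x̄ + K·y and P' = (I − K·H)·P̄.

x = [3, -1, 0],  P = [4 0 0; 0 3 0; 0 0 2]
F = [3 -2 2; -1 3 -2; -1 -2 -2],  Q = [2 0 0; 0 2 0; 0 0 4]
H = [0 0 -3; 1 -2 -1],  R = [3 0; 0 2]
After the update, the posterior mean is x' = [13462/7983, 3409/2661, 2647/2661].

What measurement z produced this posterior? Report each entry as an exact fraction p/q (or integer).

z = [-3, -2]

x̄ = F·x = [11, -6, -1]
P̄ = F·P·Fᵀ + Q = [58 -38 -8; -38 41 -6; -8 -6 28]
S = H·P̄·Hᵀ + R = [255 72; 72 396]
K = P̄·Hᵀ·S⁻¹ = [-20/2661 5747/15966; 142/887 -1687/5322; -292/887 -2/2661]
x' − x̄ = [-74351/7983, 19375/2661, 5308/2661] = K·y
y = (KᵀK)⁻¹·Kᵀ·(x' − x̄) = [-6, -26]
z = y + H·x̄ = [-6, -26] + [3, 24] = [-3, -2]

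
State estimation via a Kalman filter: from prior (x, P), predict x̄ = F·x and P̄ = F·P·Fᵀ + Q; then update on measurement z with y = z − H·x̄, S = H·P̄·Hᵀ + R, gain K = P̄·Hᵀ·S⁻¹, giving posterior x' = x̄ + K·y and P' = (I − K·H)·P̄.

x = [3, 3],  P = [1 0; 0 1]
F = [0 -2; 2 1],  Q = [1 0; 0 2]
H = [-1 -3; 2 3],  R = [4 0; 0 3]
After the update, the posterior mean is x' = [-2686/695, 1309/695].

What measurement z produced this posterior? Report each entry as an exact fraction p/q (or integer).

x̄ = F·x = [-6, 9]
P̄ = F·P·Fᵀ + Q = [5 -2; -2 7]
S = H·P̄·Hᵀ + R = [60 -55; -55 62]
K = P̄·Hᵀ·S⁻¹ = [282/695 59/139; -243/695 -5/139]
x' − x̄ = [1484/695, -4946/695] = K·y
y = (KᵀK)⁻¹·Kᵀ·(x' − x̄) = [22, -16]
z = y + H·x̄ = [22, -16] + [-21, 15] = [1, -1]

z = [1, -1]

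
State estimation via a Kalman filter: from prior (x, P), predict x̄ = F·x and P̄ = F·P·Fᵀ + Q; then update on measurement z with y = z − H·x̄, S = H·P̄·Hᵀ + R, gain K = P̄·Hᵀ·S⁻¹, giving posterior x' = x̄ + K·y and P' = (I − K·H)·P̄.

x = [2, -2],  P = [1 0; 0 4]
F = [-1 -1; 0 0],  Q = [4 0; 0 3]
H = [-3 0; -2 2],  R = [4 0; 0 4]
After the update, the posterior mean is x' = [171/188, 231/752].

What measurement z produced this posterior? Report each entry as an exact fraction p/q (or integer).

x̄ = F·x = [0, 0]
P̄ = F·P·Fᵀ + Q = [9 0; 0 3]
S = H·P̄·Hᵀ + R = [85 54; 54 52]
K = P̄·Hᵀ·S⁻¹ = [-27/94 -9/188; -81/376 255/752]
x' − x̄ = [171/188, 231/752] = K·y
y = (KᵀK)⁻¹·Kᵀ·(x' − x̄) = [-3, -1]
z = y + H·x̄ = [-3, -1] + [0, 0] = [-3, -1]

z = [-3, -1]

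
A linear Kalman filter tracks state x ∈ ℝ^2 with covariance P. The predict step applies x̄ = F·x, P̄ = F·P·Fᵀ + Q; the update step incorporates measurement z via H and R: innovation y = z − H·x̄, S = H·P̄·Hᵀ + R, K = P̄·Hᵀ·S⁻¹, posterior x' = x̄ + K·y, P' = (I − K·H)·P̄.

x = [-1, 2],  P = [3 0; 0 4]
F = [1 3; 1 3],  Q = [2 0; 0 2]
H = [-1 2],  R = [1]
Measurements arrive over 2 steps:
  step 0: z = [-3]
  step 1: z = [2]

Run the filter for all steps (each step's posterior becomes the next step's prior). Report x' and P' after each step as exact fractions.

step 0: x̄ = F·x = [5, 5]
step 0: P̄ = F·P·Fᵀ + Q = [41 39; 39 41]
step 0: y = z − H·x̄ = [-8]
step 0: S = H·P̄·Hᵀ + R = [50]
step 0: K = P̄·Hᵀ·S⁻¹ = [37/50; 43/50]
step 0: x' = x̄ + K·y = [-23/25, -47/25]
step 0: P' = (I − K·H)·P̄ = [681/50 359/50; 359/50 201/50]
step 1: x̄ = F·x = [-164/25, -164/25]
step 1: P̄ = F·P·Fᵀ + Q = [2372/25 2322/25; 2322/25 2372/25]
step 1: y = z − H·x̄ = [214/25]
step 1: S = H·P̄·Hᵀ + R = [2597/25]
step 1: K = P̄·Hᵀ·S⁻¹ = [2272/2597; 346/371]
step 1: x' = x̄ + K·y = [2412/2597, 528/371]
step 1: P' = (I − K·H)·P̄ = [39924/2597 3014/371; 3014/371 240/53]

step 0: x' = [-23/25, -47/25], P' = [681/50 359/50; 359/50 201/50]
step 1: x' = [2412/2597, 528/371], P' = [39924/2597 3014/371; 3014/371 240/53]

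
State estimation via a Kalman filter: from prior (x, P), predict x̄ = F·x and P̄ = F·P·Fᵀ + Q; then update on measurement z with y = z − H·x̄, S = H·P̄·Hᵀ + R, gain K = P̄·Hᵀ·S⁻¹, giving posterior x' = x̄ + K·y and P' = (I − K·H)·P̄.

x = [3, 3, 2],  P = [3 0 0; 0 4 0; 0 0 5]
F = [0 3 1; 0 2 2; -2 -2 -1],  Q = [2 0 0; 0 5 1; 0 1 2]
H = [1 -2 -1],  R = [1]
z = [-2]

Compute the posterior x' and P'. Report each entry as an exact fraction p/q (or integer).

x̄ = F·x = [11, 10, -14]
P̄ = F·P·Fᵀ + Q = [43 34 -29; 34 41 -25; -29 -25 35]
y = z − H·x̄ = [-7]
S = H·P̄·Hᵀ + R = [65]
K = P̄·Hᵀ·S⁻¹ = [4/65; -23/65; -14/65]
x' = x̄ + K·y = [687/65, 811/65, -812/65]
P' = (I − K·H)·P̄ = [2779/65 2302/65 -1829/65; 2302/65 2136/65 -1947/65; -1829/65 -1947/65 2079/65]

x' = [687/65, 811/65, -812/65]
P' = [2779/65 2302/65 -1829/65; 2302/65 2136/65 -1947/65; -1829/65 -1947/65 2079/65]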